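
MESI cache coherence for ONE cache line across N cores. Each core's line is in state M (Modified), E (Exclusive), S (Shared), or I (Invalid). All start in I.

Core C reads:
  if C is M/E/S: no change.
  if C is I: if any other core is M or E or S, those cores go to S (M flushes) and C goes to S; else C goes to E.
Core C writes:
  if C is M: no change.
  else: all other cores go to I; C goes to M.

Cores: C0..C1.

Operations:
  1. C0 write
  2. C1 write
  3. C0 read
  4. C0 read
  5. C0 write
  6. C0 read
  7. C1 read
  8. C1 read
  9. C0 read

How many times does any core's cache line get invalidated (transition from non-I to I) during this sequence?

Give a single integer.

Answer: 2

Derivation:
Op 1: C0 write [C0 write: invalidate none -> C0=M] -> [M,I] (invalidations this op: 0; running total: 0)
Op 2: C1 write [C1 write: invalidate ['C0=M'] -> C1=M] -> [I,M] (invalidations this op: 1; running total: 1)
Op 3: C0 read [C0 read from I: others=['C1=M'] -> C0=S, others downsized to S] -> [S,S] (invalidations this op: 0; running total: 1)
Op 4: C0 read [C0 read: already in S, no change] -> [S,S] (invalidations this op: 0; running total: 1)
Op 5: C0 write [C0 write: invalidate ['C1=S'] -> C0=M] -> [M,I] (invalidations this op: 1; running total: 2)
Op 6: C0 read [C0 read: already in M, no change] -> [M,I] (invalidations this op: 0; running total: 2)
Op 7: C1 read [C1 read from I: others=['C0=M'] -> C1=S, others downsized to S] -> [S,S] (invalidations this op: 0; running total: 2)
Op 8: C1 read [C1 read: already in S, no change] -> [S,S] (invalidations this op: 0; running total: 2)
Op 9: C0 read [C0 read: already in S, no change] -> [S,S] (invalidations this op: 0; running total: 2)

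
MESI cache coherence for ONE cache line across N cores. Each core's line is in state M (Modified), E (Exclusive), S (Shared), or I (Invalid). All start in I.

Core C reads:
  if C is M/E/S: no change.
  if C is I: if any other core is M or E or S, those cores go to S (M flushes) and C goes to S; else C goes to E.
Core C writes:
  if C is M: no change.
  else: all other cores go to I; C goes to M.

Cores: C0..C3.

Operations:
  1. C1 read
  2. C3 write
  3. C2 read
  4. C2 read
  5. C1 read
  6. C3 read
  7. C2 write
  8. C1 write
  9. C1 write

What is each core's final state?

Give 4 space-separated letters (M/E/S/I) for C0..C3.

Answer: I M I I

Derivation:
Op 1: C1 read [C1 read from I: no other sharers -> C1=E (exclusive)] -> [I,E,I,I]
Op 2: C3 write [C3 write: invalidate ['C1=E'] -> C3=M] -> [I,I,I,M]
Op 3: C2 read [C2 read from I: others=['C3=M'] -> C2=S, others downsized to S] -> [I,I,S,S]
Op 4: C2 read [C2 read: already in S, no change] -> [I,I,S,S]
Op 5: C1 read [C1 read from I: others=['C2=S', 'C3=S'] -> C1=S, others downsized to S] -> [I,S,S,S]
Op 6: C3 read [C3 read: already in S, no change] -> [I,S,S,S]
Op 7: C2 write [C2 write: invalidate ['C1=S', 'C3=S'] -> C2=M] -> [I,I,M,I]
Op 8: C1 write [C1 write: invalidate ['C2=M'] -> C1=M] -> [I,M,I,I]
Op 9: C1 write [C1 write: already M (modified), no change] -> [I,M,I,I]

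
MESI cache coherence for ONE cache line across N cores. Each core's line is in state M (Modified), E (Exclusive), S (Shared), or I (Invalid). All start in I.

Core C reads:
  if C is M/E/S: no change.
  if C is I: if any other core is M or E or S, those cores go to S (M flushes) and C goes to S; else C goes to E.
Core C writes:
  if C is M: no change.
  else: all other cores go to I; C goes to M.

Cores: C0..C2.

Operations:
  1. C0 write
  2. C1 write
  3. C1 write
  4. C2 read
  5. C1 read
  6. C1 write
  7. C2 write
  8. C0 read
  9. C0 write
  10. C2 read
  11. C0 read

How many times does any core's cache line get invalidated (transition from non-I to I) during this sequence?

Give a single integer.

Answer: 4

Derivation:
Op 1: C0 write [C0 write: invalidate none -> C0=M] -> [M,I,I] (invalidations this op: 0; running total: 0)
Op 2: C1 write [C1 write: invalidate ['C0=M'] -> C1=M] -> [I,M,I] (invalidations this op: 1; running total: 1)
Op 3: C1 write [C1 write: already M (modified), no change] -> [I,M,I] (invalidations this op: 0; running total: 1)
Op 4: C2 read [C2 read from I: others=['C1=M'] -> C2=S, others downsized to S] -> [I,S,S] (invalidations this op: 0; running total: 1)
Op 5: C1 read [C1 read: already in S, no change] -> [I,S,S] (invalidations this op: 0; running total: 1)
Op 6: C1 write [C1 write: invalidate ['C2=S'] -> C1=M] -> [I,M,I] (invalidations this op: 1; running total: 2)
Op 7: C2 write [C2 write: invalidate ['C1=M'] -> C2=M] -> [I,I,M] (invalidations this op: 1; running total: 3)
Op 8: C0 read [C0 read from I: others=['C2=M'] -> C0=S, others downsized to S] -> [S,I,S] (invalidations this op: 0; running total: 3)
Op 9: C0 write [C0 write: invalidate ['C2=S'] -> C0=M] -> [M,I,I] (invalidations this op: 1; running total: 4)
Op 10: C2 read [C2 read from I: others=['C0=M'] -> C2=S, others downsized to S] -> [S,I,S] (invalidations this op: 0; running total: 4)
Op 11: C0 read [C0 read: already in S, no change] -> [S,I,S] (invalidations this op: 0; running total: 4)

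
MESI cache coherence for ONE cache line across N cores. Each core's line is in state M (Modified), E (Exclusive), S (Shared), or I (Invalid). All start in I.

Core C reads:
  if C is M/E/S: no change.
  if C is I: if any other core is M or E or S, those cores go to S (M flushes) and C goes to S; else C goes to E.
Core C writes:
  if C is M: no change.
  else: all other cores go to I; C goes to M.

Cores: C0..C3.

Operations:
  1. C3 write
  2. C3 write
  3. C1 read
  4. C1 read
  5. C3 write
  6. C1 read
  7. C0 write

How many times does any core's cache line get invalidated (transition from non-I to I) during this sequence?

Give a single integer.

Answer: 3

Derivation:
Op 1: C3 write [C3 write: invalidate none -> C3=M] -> [I,I,I,M] (invalidations this op: 0; running total: 0)
Op 2: C3 write [C3 write: already M (modified), no change] -> [I,I,I,M] (invalidations this op: 0; running total: 0)
Op 3: C1 read [C1 read from I: others=['C3=M'] -> C1=S, others downsized to S] -> [I,S,I,S] (invalidations this op: 0; running total: 0)
Op 4: C1 read [C1 read: already in S, no change] -> [I,S,I,S] (invalidations this op: 0; running total: 0)
Op 5: C3 write [C3 write: invalidate ['C1=S'] -> C3=M] -> [I,I,I,M] (invalidations this op: 1; running total: 1)
Op 6: C1 read [C1 read from I: others=['C3=M'] -> C1=S, others downsized to S] -> [I,S,I,S] (invalidations this op: 0; running total: 1)
Op 7: C0 write [C0 write: invalidate ['C1=S', 'C3=S'] -> C0=M] -> [M,I,I,I] (invalidations this op: 2; running total: 3)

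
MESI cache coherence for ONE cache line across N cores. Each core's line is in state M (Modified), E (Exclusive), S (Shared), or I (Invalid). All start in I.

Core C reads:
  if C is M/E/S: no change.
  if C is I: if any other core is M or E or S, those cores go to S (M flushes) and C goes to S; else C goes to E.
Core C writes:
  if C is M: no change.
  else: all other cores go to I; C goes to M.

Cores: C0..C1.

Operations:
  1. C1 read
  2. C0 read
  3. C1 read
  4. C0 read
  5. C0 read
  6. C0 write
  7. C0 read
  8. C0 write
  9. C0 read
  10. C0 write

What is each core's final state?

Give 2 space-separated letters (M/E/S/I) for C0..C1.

Answer: M I

Derivation:
Op 1: C1 read [C1 read from I: no other sharers -> C1=E (exclusive)] -> [I,E]
Op 2: C0 read [C0 read from I: others=['C1=E'] -> C0=S, others downsized to S] -> [S,S]
Op 3: C1 read [C1 read: already in S, no change] -> [S,S]
Op 4: C0 read [C0 read: already in S, no change] -> [S,S]
Op 5: C0 read [C0 read: already in S, no change] -> [S,S]
Op 6: C0 write [C0 write: invalidate ['C1=S'] -> C0=M] -> [M,I]
Op 7: C0 read [C0 read: already in M, no change] -> [M,I]
Op 8: C0 write [C0 write: already M (modified), no change] -> [M,I]
Op 9: C0 read [C0 read: already in M, no change] -> [M,I]
Op 10: C0 write [C0 write: already M (modified), no change] -> [M,I]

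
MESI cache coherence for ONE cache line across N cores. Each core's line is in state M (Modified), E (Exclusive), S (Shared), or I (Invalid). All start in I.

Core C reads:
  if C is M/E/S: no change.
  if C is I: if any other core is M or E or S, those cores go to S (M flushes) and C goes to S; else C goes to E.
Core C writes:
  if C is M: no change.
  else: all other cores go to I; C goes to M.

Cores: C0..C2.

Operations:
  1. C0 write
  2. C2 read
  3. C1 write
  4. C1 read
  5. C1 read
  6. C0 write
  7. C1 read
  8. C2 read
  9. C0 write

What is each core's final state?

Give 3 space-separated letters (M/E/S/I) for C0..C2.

Answer: M I I

Derivation:
Op 1: C0 write [C0 write: invalidate none -> C0=M] -> [M,I,I]
Op 2: C2 read [C2 read from I: others=['C0=M'] -> C2=S, others downsized to S] -> [S,I,S]
Op 3: C1 write [C1 write: invalidate ['C0=S', 'C2=S'] -> C1=M] -> [I,M,I]
Op 4: C1 read [C1 read: already in M, no change] -> [I,M,I]
Op 5: C1 read [C1 read: already in M, no change] -> [I,M,I]
Op 6: C0 write [C0 write: invalidate ['C1=M'] -> C0=M] -> [M,I,I]
Op 7: C1 read [C1 read from I: others=['C0=M'] -> C1=S, others downsized to S] -> [S,S,I]
Op 8: C2 read [C2 read from I: others=['C0=S', 'C1=S'] -> C2=S, others downsized to S] -> [S,S,S]
Op 9: C0 write [C0 write: invalidate ['C1=S', 'C2=S'] -> C0=M] -> [M,I,I]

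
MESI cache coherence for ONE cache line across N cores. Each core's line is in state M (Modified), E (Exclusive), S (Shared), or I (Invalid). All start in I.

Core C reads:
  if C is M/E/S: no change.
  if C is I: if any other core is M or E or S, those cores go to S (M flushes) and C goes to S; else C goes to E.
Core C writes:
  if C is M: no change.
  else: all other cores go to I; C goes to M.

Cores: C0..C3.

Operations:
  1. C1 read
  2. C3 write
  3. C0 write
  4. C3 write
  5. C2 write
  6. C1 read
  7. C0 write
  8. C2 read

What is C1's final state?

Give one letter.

Op 1: C1 read [C1 read from I: no other sharers -> C1=E (exclusive)] -> [I,E,I,I]
Op 2: C3 write [C3 write: invalidate ['C1=E'] -> C3=M] -> [I,I,I,M]
Op 3: C0 write [C0 write: invalidate ['C3=M'] -> C0=M] -> [M,I,I,I]
Op 4: C3 write [C3 write: invalidate ['C0=M'] -> C3=M] -> [I,I,I,M]
Op 5: C2 write [C2 write: invalidate ['C3=M'] -> C2=M] -> [I,I,M,I]
Op 6: C1 read [C1 read from I: others=['C2=M'] -> C1=S, others downsized to S] -> [I,S,S,I]
Op 7: C0 write [C0 write: invalidate ['C1=S', 'C2=S'] -> C0=M] -> [M,I,I,I]
Op 8: C2 read [C2 read from I: others=['C0=M'] -> C2=S, others downsized to S] -> [S,I,S,I]

Answer: I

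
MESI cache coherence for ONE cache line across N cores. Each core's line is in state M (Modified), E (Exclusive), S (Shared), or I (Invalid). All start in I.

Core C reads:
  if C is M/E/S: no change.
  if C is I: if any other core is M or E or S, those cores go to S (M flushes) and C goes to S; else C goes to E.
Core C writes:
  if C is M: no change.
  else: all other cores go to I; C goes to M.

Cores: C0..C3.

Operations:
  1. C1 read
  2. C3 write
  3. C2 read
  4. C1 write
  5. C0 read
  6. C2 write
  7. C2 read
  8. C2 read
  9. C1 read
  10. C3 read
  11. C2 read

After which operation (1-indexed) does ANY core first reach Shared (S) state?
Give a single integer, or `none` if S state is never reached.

Op 1: C1 read [C1 read from I: no other sharers -> C1=E (exclusive)] -> [I,E,I,I]
Op 2: C3 write [C3 write: invalidate ['C1=E'] -> C3=M] -> [I,I,I,M]
Op 3: C2 read [C2 read from I: others=['C3=M'] -> C2=S, others downsized to S] -> [I,I,S,S]
  -> First S state at op 3; remaining ops need not be traced.

Answer: 3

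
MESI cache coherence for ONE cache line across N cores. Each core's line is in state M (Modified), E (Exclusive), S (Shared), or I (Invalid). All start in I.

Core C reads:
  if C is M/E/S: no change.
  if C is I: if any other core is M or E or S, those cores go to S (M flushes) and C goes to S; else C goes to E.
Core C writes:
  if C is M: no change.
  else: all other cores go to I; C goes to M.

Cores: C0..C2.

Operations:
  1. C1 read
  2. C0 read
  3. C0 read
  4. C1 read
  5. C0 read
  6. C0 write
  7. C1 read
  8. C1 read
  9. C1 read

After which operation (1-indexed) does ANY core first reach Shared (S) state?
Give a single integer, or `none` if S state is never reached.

Op 1: C1 read [C1 read from I: no other sharers -> C1=E (exclusive)] -> [I,E,I]
Op 2: C0 read [C0 read from I: others=['C1=E'] -> C0=S, others downsized to S] -> [S,S,I]
  -> First S state at op 2; remaining ops need not be traced.

Answer: 2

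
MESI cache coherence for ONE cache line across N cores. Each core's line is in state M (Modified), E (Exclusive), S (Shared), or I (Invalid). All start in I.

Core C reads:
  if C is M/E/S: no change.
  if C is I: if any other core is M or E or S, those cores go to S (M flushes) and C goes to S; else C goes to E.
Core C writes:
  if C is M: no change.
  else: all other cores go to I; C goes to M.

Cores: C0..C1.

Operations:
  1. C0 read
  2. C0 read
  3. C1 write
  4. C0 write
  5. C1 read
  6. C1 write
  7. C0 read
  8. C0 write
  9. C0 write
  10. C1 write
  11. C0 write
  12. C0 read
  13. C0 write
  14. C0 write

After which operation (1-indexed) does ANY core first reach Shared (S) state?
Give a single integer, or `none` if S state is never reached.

Answer: 5

Derivation:
Op 1: C0 read [C0 read from I: no other sharers -> C0=E (exclusive)] -> [E,I]
Op 2: C0 read [C0 read: already in E, no change] -> [E,I]
Op 3: C1 write [C1 write: invalidate ['C0=E'] -> C1=M] -> [I,M]
Op 4: C0 write [C0 write: invalidate ['C1=M'] -> C0=M] -> [M,I]
Op 5: C1 read [C1 read from I: others=['C0=M'] -> C1=S, others downsized to S] -> [S,S]
  -> First S state at op 5; remaining ops need not be traced.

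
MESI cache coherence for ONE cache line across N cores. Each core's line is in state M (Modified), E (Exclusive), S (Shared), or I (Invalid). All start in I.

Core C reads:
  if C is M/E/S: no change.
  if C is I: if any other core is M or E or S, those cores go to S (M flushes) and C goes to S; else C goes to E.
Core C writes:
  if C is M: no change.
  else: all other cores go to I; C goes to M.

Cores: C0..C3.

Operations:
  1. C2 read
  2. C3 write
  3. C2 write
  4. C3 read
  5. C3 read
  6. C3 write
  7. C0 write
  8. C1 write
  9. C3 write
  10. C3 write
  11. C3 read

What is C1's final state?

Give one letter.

Answer: I

Derivation:
Op 1: C2 read [C2 read from I: no other sharers -> C2=E (exclusive)] -> [I,I,E,I]
Op 2: C3 write [C3 write: invalidate ['C2=E'] -> C3=M] -> [I,I,I,M]
Op 3: C2 write [C2 write: invalidate ['C3=M'] -> C2=M] -> [I,I,M,I]
Op 4: C3 read [C3 read from I: others=['C2=M'] -> C3=S, others downsized to S] -> [I,I,S,S]
Op 5: C3 read [C3 read: already in S, no change] -> [I,I,S,S]
Op 6: C3 write [C3 write: invalidate ['C2=S'] -> C3=M] -> [I,I,I,M]
Op 7: C0 write [C0 write: invalidate ['C3=M'] -> C0=M] -> [M,I,I,I]
Op 8: C1 write [C1 write: invalidate ['C0=M'] -> C1=M] -> [I,M,I,I]
Op 9: C3 write [C3 write: invalidate ['C1=M'] -> C3=M] -> [I,I,I,M]
Op 10: C3 write [C3 write: already M (modified), no change] -> [I,I,I,M]
Op 11: C3 read [C3 read: already in M, no change] -> [I,I,I,M]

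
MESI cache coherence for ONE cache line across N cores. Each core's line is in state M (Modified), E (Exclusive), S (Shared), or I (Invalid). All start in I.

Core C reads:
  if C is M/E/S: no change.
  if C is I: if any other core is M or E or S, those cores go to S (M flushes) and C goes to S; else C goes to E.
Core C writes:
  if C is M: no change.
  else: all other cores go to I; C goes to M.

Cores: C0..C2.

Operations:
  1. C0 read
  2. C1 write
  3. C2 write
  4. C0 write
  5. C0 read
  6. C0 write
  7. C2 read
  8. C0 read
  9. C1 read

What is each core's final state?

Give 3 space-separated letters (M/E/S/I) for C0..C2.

Answer: S S S

Derivation:
Op 1: C0 read [C0 read from I: no other sharers -> C0=E (exclusive)] -> [E,I,I]
Op 2: C1 write [C1 write: invalidate ['C0=E'] -> C1=M] -> [I,M,I]
Op 3: C2 write [C2 write: invalidate ['C1=M'] -> C2=M] -> [I,I,M]
Op 4: C0 write [C0 write: invalidate ['C2=M'] -> C0=M] -> [M,I,I]
Op 5: C0 read [C0 read: already in M, no change] -> [M,I,I]
Op 6: C0 write [C0 write: already M (modified), no change] -> [M,I,I]
Op 7: C2 read [C2 read from I: others=['C0=M'] -> C2=S, others downsized to S] -> [S,I,S]
Op 8: C0 read [C0 read: already in S, no change] -> [S,I,S]
Op 9: C1 read [C1 read from I: others=['C0=S', 'C2=S'] -> C1=S, others downsized to S] -> [S,S,S]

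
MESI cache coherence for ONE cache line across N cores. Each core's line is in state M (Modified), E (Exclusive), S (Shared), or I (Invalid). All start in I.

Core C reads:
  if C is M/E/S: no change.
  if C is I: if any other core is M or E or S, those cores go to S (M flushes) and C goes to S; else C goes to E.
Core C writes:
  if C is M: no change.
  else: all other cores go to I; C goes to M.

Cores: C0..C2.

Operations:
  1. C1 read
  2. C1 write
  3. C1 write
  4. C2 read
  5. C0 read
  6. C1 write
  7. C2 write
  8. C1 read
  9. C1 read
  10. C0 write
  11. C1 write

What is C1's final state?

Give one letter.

Answer: M

Derivation:
Op 1: C1 read [C1 read from I: no other sharers -> C1=E (exclusive)] -> [I,E,I]
Op 2: C1 write [C1 write: invalidate none -> C1=M] -> [I,M,I]
Op 3: C1 write [C1 write: already M (modified), no change] -> [I,M,I]
Op 4: C2 read [C2 read from I: others=['C1=M'] -> C2=S, others downsized to S] -> [I,S,S]
Op 5: C0 read [C0 read from I: others=['C1=S', 'C2=S'] -> C0=S, others downsized to S] -> [S,S,S]
Op 6: C1 write [C1 write: invalidate ['C0=S', 'C2=S'] -> C1=M] -> [I,M,I]
Op 7: C2 write [C2 write: invalidate ['C1=M'] -> C2=M] -> [I,I,M]
Op 8: C1 read [C1 read from I: others=['C2=M'] -> C1=S, others downsized to S] -> [I,S,S]
Op 9: C1 read [C1 read: already in S, no change] -> [I,S,S]
Op 10: C0 write [C0 write: invalidate ['C1=S', 'C2=S'] -> C0=M] -> [M,I,I]
Op 11: C1 write [C1 write: invalidate ['C0=M'] -> C1=M] -> [I,M,I]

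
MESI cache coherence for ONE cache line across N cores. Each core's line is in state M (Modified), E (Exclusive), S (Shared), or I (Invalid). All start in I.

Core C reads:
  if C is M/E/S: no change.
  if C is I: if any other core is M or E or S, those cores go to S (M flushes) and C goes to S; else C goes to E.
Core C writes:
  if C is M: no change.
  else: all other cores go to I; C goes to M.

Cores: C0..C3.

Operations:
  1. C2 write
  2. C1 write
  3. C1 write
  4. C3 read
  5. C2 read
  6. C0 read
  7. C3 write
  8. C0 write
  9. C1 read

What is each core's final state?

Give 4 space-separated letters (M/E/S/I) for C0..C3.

Op 1: C2 write [C2 write: invalidate none -> C2=M] -> [I,I,M,I]
Op 2: C1 write [C1 write: invalidate ['C2=M'] -> C1=M] -> [I,M,I,I]
Op 3: C1 write [C1 write: already M (modified), no change] -> [I,M,I,I]
Op 4: C3 read [C3 read from I: others=['C1=M'] -> C3=S, others downsized to S] -> [I,S,I,S]
Op 5: C2 read [C2 read from I: others=['C1=S', 'C3=S'] -> C2=S, others downsized to S] -> [I,S,S,S]
Op 6: C0 read [C0 read from I: others=['C1=S', 'C2=S', 'C3=S'] -> C0=S, others downsized to S] -> [S,S,S,S]
Op 7: C3 write [C3 write: invalidate ['C0=S', 'C1=S', 'C2=S'] -> C3=M] -> [I,I,I,M]
Op 8: C0 write [C0 write: invalidate ['C3=M'] -> C0=M] -> [M,I,I,I]
Op 9: C1 read [C1 read from I: others=['C0=M'] -> C1=S, others downsized to S] -> [S,S,I,I]

Answer: S S I I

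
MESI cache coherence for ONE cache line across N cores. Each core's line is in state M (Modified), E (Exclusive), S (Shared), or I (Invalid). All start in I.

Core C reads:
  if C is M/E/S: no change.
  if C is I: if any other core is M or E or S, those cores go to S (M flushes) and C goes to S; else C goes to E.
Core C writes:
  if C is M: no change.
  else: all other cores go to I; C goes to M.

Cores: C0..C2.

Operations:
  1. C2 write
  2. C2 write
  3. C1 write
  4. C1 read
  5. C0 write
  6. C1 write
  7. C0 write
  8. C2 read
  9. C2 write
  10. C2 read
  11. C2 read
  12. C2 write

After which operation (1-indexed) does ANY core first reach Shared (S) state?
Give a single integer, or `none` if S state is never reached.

Answer: 8

Derivation:
Op 1: C2 write [C2 write: invalidate none -> C2=M] -> [I,I,M]
Op 2: C2 write [C2 write: already M (modified), no change] -> [I,I,M]
Op 3: C1 write [C1 write: invalidate ['C2=M'] -> C1=M] -> [I,M,I]
Op 4: C1 read [C1 read: already in M, no change] -> [I,M,I]
Op 5: C0 write [C0 write: invalidate ['C1=M'] -> C0=M] -> [M,I,I]
Op 6: C1 write [C1 write: invalidate ['C0=M'] -> C1=M] -> [I,M,I]
Op 7: C0 write [C0 write: invalidate ['C1=M'] -> C0=M] -> [M,I,I]
Op 8: C2 read [C2 read from I: others=['C0=M'] -> C2=S, others downsized to S] -> [S,I,S]
  -> First S state at op 8; remaining ops need not be traced.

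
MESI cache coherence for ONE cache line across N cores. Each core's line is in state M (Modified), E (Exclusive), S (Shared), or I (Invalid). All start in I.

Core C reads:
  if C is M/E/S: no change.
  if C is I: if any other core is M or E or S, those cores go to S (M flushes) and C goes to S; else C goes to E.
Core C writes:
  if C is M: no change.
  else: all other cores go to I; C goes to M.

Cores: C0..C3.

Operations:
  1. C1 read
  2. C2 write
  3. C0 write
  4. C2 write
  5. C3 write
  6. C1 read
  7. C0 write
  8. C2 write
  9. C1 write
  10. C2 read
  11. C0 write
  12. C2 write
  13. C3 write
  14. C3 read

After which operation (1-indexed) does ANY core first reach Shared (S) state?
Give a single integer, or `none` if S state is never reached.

Answer: 6

Derivation:
Op 1: C1 read [C1 read from I: no other sharers -> C1=E (exclusive)] -> [I,E,I,I]
Op 2: C2 write [C2 write: invalidate ['C1=E'] -> C2=M] -> [I,I,M,I]
Op 3: C0 write [C0 write: invalidate ['C2=M'] -> C0=M] -> [M,I,I,I]
Op 4: C2 write [C2 write: invalidate ['C0=M'] -> C2=M] -> [I,I,M,I]
Op 5: C3 write [C3 write: invalidate ['C2=M'] -> C3=M] -> [I,I,I,M]
Op 6: C1 read [C1 read from I: others=['C3=M'] -> C1=S, others downsized to S] -> [I,S,I,S]
  -> First S state at op 6; remaining ops need not be traced.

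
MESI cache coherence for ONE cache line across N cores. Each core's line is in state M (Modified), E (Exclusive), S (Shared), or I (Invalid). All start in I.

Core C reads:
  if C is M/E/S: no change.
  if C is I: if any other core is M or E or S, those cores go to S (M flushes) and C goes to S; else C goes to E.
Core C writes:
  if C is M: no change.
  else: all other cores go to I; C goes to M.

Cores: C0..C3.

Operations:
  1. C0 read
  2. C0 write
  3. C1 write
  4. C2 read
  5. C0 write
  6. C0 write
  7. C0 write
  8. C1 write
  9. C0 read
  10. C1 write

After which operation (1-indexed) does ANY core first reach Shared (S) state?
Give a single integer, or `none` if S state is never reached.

Op 1: C0 read [C0 read from I: no other sharers -> C0=E (exclusive)] -> [E,I,I,I]
Op 2: C0 write [C0 write: invalidate none -> C0=M] -> [M,I,I,I]
Op 3: C1 write [C1 write: invalidate ['C0=M'] -> C1=M] -> [I,M,I,I]
Op 4: C2 read [C2 read from I: others=['C1=M'] -> C2=S, others downsized to S] -> [I,S,S,I]
  -> First S state at op 4; remaining ops need not be traced.

Answer: 4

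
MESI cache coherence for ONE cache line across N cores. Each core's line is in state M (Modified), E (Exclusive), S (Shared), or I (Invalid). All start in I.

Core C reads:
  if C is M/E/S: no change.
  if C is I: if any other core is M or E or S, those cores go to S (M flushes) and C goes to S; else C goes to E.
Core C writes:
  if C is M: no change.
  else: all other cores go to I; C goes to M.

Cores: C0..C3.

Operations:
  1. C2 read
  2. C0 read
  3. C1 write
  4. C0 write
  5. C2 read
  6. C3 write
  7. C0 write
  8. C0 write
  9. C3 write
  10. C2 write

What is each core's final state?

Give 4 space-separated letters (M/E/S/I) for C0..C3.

Op 1: C2 read [C2 read from I: no other sharers -> C2=E (exclusive)] -> [I,I,E,I]
Op 2: C0 read [C0 read from I: others=['C2=E'] -> C0=S, others downsized to S] -> [S,I,S,I]
Op 3: C1 write [C1 write: invalidate ['C0=S', 'C2=S'] -> C1=M] -> [I,M,I,I]
Op 4: C0 write [C0 write: invalidate ['C1=M'] -> C0=M] -> [M,I,I,I]
Op 5: C2 read [C2 read from I: others=['C0=M'] -> C2=S, others downsized to S] -> [S,I,S,I]
Op 6: C3 write [C3 write: invalidate ['C0=S', 'C2=S'] -> C3=M] -> [I,I,I,M]
Op 7: C0 write [C0 write: invalidate ['C3=M'] -> C0=M] -> [M,I,I,I]
Op 8: C0 write [C0 write: already M (modified), no change] -> [M,I,I,I]
Op 9: C3 write [C3 write: invalidate ['C0=M'] -> C3=M] -> [I,I,I,M]
Op 10: C2 write [C2 write: invalidate ['C3=M'] -> C2=M] -> [I,I,M,I]

Answer: I I M I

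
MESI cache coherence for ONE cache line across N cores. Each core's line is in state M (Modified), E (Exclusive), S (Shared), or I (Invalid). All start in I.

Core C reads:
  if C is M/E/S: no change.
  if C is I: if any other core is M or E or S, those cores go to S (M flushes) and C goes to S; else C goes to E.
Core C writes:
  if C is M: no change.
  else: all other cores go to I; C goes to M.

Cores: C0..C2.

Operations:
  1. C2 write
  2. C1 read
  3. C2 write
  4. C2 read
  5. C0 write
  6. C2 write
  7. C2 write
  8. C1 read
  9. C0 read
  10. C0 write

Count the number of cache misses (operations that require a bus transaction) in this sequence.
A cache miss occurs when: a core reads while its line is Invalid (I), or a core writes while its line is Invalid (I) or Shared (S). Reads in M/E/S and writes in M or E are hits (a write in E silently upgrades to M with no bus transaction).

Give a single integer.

Op 1: C2 write [C2 write: invalidate none -> C2=M] -> [I,I,M] [MISS #1: write from I]
Op 2: C1 read [C1 read from I: others=['C2=M'] -> C1=S, others downsized to S] -> [I,S,S] [MISS #2: read from I]
Op 3: C2 write [C2 write: invalidate ['C1=S'] -> C2=M] -> [I,I,M] [MISS #3: write from S]
Op 4: C2 read [C2 read: already in M, no change] -> [I,I,M] [hit: read from M]
Op 5: C0 write [C0 write: invalidate ['C2=M'] -> C0=M] -> [M,I,I] [MISS #4: write from I]
Op 6: C2 write [C2 write: invalidate ['C0=M'] -> C2=M] -> [I,I,M] [MISS #5: write from I]
Op 7: C2 write [C2 write: already M (modified), no change] -> [I,I,M] [hit: write from M]
Op 8: C1 read [C1 read from I: others=['C2=M'] -> C1=S, others downsized to S] -> [I,S,S] [MISS #6: read from I]
Op 9: C0 read [C0 read from I: others=['C1=S', 'C2=S'] -> C0=S, others downsized to S] -> [S,S,S] [MISS #7: read from I]
Op 10: C0 write [C0 write: invalidate ['C1=S', 'C2=S'] -> C0=M] -> [M,I,I] [MISS #8: write from S]

Answer: 8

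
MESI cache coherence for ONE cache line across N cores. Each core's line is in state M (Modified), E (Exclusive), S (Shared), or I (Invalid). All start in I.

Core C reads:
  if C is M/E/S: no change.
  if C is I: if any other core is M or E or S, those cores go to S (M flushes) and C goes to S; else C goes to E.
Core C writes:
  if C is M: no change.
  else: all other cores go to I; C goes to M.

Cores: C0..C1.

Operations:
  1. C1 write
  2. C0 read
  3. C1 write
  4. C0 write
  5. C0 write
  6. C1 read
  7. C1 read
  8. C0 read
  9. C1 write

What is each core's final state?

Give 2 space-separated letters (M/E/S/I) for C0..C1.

Op 1: C1 write [C1 write: invalidate none -> C1=M] -> [I,M]
Op 2: C0 read [C0 read from I: others=['C1=M'] -> C0=S, others downsized to S] -> [S,S]
Op 3: C1 write [C1 write: invalidate ['C0=S'] -> C1=M] -> [I,M]
Op 4: C0 write [C0 write: invalidate ['C1=M'] -> C0=M] -> [M,I]
Op 5: C0 write [C0 write: already M (modified), no change] -> [M,I]
Op 6: C1 read [C1 read from I: others=['C0=M'] -> C1=S, others downsized to S] -> [S,S]
Op 7: C1 read [C1 read: already in S, no change] -> [S,S]
Op 8: C0 read [C0 read: already in S, no change] -> [S,S]
Op 9: C1 write [C1 write: invalidate ['C0=S'] -> C1=M] -> [I,M]

Answer: I M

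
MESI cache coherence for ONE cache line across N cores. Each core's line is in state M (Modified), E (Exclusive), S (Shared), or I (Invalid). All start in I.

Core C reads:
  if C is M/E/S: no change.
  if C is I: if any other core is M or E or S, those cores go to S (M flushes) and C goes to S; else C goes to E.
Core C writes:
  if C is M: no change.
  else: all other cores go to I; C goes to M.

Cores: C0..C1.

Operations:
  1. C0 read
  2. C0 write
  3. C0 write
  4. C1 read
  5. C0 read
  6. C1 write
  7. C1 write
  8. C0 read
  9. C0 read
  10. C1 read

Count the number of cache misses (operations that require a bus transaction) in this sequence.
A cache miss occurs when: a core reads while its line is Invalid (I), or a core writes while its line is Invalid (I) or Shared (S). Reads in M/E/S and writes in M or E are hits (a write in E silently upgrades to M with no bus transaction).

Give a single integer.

Op 1: C0 read [C0 read from I: no other sharers -> C0=E (exclusive)] -> [E,I] [MISS #1: read from I]
Op 2: C0 write [C0 write: invalidate none -> C0=M] -> [M,I] [hit: write from E is a silent E->M upgrade, no bus transaction]
Op 3: C0 write [C0 write: already M (modified), no change] -> [M,I] [hit: write from M]
Op 4: C1 read [C1 read from I: others=['C0=M'] -> C1=S, others downsized to S] -> [S,S] [MISS #2: read from I]
Op 5: C0 read [C0 read: already in S, no change] -> [S,S] [hit: read from S]
Op 6: C1 write [C1 write: invalidate ['C0=S'] -> C1=M] -> [I,M] [MISS #3: write from S]
Op 7: C1 write [C1 write: already M (modified), no change] -> [I,M] [hit: write from M]
Op 8: C0 read [C0 read from I: others=['C1=M'] -> C0=S, others downsized to S] -> [S,S] [MISS #4: read from I]
Op 9: C0 read [C0 read: already in S, no change] -> [S,S] [hit: read from S]
Op 10: C1 read [C1 read: already in S, no change] -> [S,S] [hit: read from S]

Answer: 4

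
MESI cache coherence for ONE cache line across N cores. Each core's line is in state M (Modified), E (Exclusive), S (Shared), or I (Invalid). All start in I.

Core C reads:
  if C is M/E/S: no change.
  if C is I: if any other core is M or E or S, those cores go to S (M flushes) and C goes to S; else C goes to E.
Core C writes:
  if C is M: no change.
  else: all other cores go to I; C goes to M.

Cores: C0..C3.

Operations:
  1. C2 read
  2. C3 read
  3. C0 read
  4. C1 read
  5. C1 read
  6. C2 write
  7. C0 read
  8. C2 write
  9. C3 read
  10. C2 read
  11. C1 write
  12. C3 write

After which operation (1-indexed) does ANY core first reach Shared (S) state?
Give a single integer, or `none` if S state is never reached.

Op 1: C2 read [C2 read from I: no other sharers -> C2=E (exclusive)] -> [I,I,E,I]
Op 2: C3 read [C3 read from I: others=['C2=E'] -> C3=S, others downsized to S] -> [I,I,S,S]
  -> First S state at op 2; remaining ops need not be traced.

Answer: 2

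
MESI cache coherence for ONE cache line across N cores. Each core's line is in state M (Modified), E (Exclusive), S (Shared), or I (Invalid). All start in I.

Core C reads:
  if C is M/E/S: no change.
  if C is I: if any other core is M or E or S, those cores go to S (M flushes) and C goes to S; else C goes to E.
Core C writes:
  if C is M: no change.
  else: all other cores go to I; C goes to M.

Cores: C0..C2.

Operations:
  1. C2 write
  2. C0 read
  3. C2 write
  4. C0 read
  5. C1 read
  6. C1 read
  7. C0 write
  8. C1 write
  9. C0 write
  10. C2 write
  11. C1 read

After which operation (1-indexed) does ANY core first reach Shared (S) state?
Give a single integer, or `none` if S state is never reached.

Op 1: C2 write [C2 write: invalidate none -> C2=M] -> [I,I,M]
Op 2: C0 read [C0 read from I: others=['C2=M'] -> C0=S, others downsized to S] -> [S,I,S]
  -> First S state at op 2; remaining ops need not be traced.

Answer: 2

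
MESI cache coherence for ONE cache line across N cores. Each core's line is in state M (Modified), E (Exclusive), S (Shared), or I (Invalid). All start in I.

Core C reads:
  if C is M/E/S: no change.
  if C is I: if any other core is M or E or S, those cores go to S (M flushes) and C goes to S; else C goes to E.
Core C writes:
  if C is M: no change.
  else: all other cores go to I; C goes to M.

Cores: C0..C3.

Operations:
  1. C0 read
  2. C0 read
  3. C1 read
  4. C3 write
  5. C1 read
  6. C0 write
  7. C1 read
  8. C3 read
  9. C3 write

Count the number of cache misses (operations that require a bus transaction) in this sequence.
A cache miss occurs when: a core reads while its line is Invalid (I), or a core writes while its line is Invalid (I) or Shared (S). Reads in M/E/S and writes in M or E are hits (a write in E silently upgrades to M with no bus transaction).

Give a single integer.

Op 1: C0 read [C0 read from I: no other sharers -> C0=E (exclusive)] -> [E,I,I,I] [MISS #1: read from I]
Op 2: C0 read [C0 read: already in E, no change] -> [E,I,I,I] [hit: read from E]
Op 3: C1 read [C1 read from I: others=['C0=E'] -> C1=S, others downsized to S] -> [S,S,I,I] [MISS #2: read from I]
Op 4: C3 write [C3 write: invalidate ['C0=S', 'C1=S'] -> C3=M] -> [I,I,I,M] [MISS #3: write from I]
Op 5: C1 read [C1 read from I: others=['C3=M'] -> C1=S, others downsized to S] -> [I,S,I,S] [MISS #4: read from I]
Op 6: C0 write [C0 write: invalidate ['C1=S', 'C3=S'] -> C0=M] -> [M,I,I,I] [MISS #5: write from I]
Op 7: C1 read [C1 read from I: others=['C0=M'] -> C1=S, others downsized to S] -> [S,S,I,I] [MISS #6: read from I]
Op 8: C3 read [C3 read from I: others=['C0=S', 'C1=S'] -> C3=S, others downsized to S] -> [S,S,I,S] [MISS #7: read from I]
Op 9: C3 write [C3 write: invalidate ['C0=S', 'C1=S'] -> C3=M] -> [I,I,I,M] [MISS #8: write from S]

Answer: 8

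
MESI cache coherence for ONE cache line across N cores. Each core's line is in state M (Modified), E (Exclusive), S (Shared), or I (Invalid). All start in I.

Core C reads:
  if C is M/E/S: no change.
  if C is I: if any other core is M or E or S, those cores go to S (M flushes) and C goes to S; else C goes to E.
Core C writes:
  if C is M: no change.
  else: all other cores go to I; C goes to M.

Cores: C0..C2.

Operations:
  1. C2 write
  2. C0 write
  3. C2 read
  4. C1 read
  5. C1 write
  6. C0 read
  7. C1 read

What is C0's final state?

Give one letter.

Answer: S

Derivation:
Op 1: C2 write [C2 write: invalidate none -> C2=M] -> [I,I,M]
Op 2: C0 write [C0 write: invalidate ['C2=M'] -> C0=M] -> [M,I,I]
Op 3: C2 read [C2 read from I: others=['C0=M'] -> C2=S, others downsized to S] -> [S,I,S]
Op 4: C1 read [C1 read from I: others=['C0=S', 'C2=S'] -> C1=S, others downsized to S] -> [S,S,S]
Op 5: C1 write [C1 write: invalidate ['C0=S', 'C2=S'] -> C1=M] -> [I,M,I]
Op 6: C0 read [C0 read from I: others=['C1=M'] -> C0=S, others downsized to S] -> [S,S,I]
Op 7: C1 read [C1 read: already in S, no change] -> [S,S,I]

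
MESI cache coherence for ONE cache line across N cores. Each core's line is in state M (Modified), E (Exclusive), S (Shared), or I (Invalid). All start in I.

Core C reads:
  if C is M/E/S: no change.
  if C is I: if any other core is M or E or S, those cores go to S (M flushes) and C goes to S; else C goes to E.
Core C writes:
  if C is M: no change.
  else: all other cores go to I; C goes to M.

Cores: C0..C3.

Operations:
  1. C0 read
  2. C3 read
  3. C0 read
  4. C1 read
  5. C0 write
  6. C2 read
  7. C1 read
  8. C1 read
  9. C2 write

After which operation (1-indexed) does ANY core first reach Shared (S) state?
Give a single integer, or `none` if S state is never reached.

Op 1: C0 read [C0 read from I: no other sharers -> C0=E (exclusive)] -> [E,I,I,I]
Op 2: C3 read [C3 read from I: others=['C0=E'] -> C3=S, others downsized to S] -> [S,I,I,S]
  -> First S state at op 2; remaining ops need not be traced.

Answer: 2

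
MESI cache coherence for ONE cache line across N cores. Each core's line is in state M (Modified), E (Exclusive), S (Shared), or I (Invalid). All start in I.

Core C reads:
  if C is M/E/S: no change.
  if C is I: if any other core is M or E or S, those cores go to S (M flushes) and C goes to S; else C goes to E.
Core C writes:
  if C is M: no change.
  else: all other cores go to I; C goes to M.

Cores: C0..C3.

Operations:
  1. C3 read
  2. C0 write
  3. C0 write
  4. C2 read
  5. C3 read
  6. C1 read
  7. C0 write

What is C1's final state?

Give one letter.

Answer: I

Derivation:
Op 1: C3 read [C3 read from I: no other sharers -> C3=E (exclusive)] -> [I,I,I,E]
Op 2: C0 write [C0 write: invalidate ['C3=E'] -> C0=M] -> [M,I,I,I]
Op 3: C0 write [C0 write: already M (modified), no change] -> [M,I,I,I]
Op 4: C2 read [C2 read from I: others=['C0=M'] -> C2=S, others downsized to S] -> [S,I,S,I]
Op 5: C3 read [C3 read from I: others=['C0=S', 'C2=S'] -> C3=S, others downsized to S] -> [S,I,S,S]
Op 6: C1 read [C1 read from I: others=['C0=S', 'C2=S', 'C3=S'] -> C1=S, others downsized to S] -> [S,S,S,S]
Op 7: C0 write [C0 write: invalidate ['C1=S', 'C2=S', 'C3=S'] -> C0=M] -> [M,I,I,I]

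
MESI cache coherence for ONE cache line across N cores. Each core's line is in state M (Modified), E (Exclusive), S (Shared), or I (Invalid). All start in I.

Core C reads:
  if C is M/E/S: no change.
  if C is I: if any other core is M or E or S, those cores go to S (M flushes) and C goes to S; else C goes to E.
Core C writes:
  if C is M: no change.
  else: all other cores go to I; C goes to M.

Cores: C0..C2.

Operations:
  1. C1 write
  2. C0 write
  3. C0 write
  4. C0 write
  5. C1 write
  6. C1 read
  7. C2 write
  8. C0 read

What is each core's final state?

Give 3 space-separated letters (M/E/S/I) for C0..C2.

Answer: S I S

Derivation:
Op 1: C1 write [C1 write: invalidate none -> C1=M] -> [I,M,I]
Op 2: C0 write [C0 write: invalidate ['C1=M'] -> C0=M] -> [M,I,I]
Op 3: C0 write [C0 write: already M (modified), no change] -> [M,I,I]
Op 4: C0 write [C0 write: already M (modified), no change] -> [M,I,I]
Op 5: C1 write [C1 write: invalidate ['C0=M'] -> C1=M] -> [I,M,I]
Op 6: C1 read [C1 read: already in M, no change] -> [I,M,I]
Op 7: C2 write [C2 write: invalidate ['C1=M'] -> C2=M] -> [I,I,M]
Op 8: C0 read [C0 read from I: others=['C2=M'] -> C0=S, others downsized to S] -> [S,I,S]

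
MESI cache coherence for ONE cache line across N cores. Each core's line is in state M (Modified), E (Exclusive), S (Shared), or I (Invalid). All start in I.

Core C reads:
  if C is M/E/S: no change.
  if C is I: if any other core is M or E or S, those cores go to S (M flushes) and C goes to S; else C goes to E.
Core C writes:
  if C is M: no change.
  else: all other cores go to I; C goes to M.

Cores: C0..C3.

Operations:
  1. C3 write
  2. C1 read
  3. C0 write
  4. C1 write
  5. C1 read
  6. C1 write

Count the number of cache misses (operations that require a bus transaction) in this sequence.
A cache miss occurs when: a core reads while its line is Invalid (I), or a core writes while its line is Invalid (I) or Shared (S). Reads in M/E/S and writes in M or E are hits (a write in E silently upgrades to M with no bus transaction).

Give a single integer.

Op 1: C3 write [C3 write: invalidate none -> C3=M] -> [I,I,I,M] [MISS #1: write from I]
Op 2: C1 read [C1 read from I: others=['C3=M'] -> C1=S, others downsized to S] -> [I,S,I,S] [MISS #2: read from I]
Op 3: C0 write [C0 write: invalidate ['C1=S', 'C3=S'] -> C0=M] -> [M,I,I,I] [MISS #3: write from I]
Op 4: C1 write [C1 write: invalidate ['C0=M'] -> C1=M] -> [I,M,I,I] [MISS #4: write from I]
Op 5: C1 read [C1 read: already in M, no change] -> [I,M,I,I] [hit: read from M]
Op 6: C1 write [C1 write: already M (modified), no change] -> [I,M,I,I] [hit: write from M]

Answer: 4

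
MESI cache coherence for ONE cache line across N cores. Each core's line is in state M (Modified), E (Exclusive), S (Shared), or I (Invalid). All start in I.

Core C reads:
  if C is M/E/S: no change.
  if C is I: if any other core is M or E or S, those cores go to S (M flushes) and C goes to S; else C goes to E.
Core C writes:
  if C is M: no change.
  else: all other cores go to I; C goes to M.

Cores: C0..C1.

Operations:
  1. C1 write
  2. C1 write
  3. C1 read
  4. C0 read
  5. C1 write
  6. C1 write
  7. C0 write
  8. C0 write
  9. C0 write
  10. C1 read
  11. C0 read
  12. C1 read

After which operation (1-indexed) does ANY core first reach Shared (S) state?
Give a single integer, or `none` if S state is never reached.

Answer: 4

Derivation:
Op 1: C1 write [C1 write: invalidate none -> C1=M] -> [I,M]
Op 2: C1 write [C1 write: already M (modified), no change] -> [I,M]
Op 3: C1 read [C1 read: already in M, no change] -> [I,M]
Op 4: C0 read [C0 read from I: others=['C1=M'] -> C0=S, others downsized to S] -> [S,S]
  -> First S state at op 4; remaining ops need not be traced.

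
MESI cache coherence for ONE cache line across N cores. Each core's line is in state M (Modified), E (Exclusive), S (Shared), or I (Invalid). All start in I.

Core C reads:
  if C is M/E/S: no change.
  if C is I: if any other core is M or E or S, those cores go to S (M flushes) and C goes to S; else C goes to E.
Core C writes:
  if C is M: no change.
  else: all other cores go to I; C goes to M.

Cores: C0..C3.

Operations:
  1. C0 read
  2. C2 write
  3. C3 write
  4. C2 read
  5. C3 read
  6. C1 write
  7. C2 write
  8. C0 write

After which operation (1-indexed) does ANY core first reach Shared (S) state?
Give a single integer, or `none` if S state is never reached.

Answer: 4

Derivation:
Op 1: C0 read [C0 read from I: no other sharers -> C0=E (exclusive)] -> [E,I,I,I]
Op 2: C2 write [C2 write: invalidate ['C0=E'] -> C2=M] -> [I,I,M,I]
Op 3: C3 write [C3 write: invalidate ['C2=M'] -> C3=M] -> [I,I,I,M]
Op 4: C2 read [C2 read from I: others=['C3=M'] -> C2=S, others downsized to S] -> [I,I,S,S]
  -> First S state at op 4; remaining ops need not be traced.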